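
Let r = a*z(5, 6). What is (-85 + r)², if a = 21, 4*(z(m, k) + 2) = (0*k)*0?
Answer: 16129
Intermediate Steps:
z(m, k) = -2 (z(m, k) = -2 + ((0*k)*0)/4 = -2 + (0*0)/4 = -2 + (¼)*0 = -2 + 0 = -2)
r = -42 (r = 21*(-2) = -42)
(-85 + r)² = (-85 - 42)² = (-127)² = 16129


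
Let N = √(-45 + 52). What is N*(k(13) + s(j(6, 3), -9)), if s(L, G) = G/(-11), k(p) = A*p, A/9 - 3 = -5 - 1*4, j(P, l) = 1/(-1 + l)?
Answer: -7713*√7/11 ≈ -1855.2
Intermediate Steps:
A = -54 (A = 27 + 9*(-5 - 1*4) = 27 + 9*(-5 - 4) = 27 + 9*(-9) = 27 - 81 = -54)
k(p) = -54*p
s(L, G) = -G/11 (s(L, G) = G*(-1/11) = -G/11)
N = √7 ≈ 2.6458
N*(k(13) + s(j(6, 3), -9)) = √7*(-54*13 - 1/11*(-9)) = √7*(-702 + 9/11) = √7*(-7713/11) = -7713*√7/11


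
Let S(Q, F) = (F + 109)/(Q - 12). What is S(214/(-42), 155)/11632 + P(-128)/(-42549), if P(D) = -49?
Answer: -3909143/22209982314 ≈ -0.00017601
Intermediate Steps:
S(Q, F) = (109 + F)/(-12 + Q)
S(214/(-42), 155)/11632 + P(-128)/(-42549) = ((109 + 155)/(-12 + 214/(-42)))/11632 - 49/(-42549) = (264/(-12 + 214*(-1/42)))*(1/11632) - 49*(-1/42549) = (264/(-12 - 107/21))*(1/11632) + 49/42549 = (264/(-359/21))*(1/11632) + 49/42549 = -21/359*264*(1/11632) + 49/42549 = -5544/359*1/11632 + 49/42549 = -693/521986 + 49/42549 = -3909143/22209982314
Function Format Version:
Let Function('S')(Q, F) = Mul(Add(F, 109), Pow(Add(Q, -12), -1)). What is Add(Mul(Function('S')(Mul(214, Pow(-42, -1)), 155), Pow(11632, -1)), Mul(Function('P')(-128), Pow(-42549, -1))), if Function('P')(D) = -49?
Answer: Rational(-3909143, 22209982314) ≈ -0.00017601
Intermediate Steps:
Function('S')(Q, F) = Mul(Pow(Add(-12, Q), -1), Add(109, F)) (Function('S')(Q, F) = Mul(Add(109, F), Pow(Add(-12, Q), -1)) = Mul(Pow(Add(-12, Q), -1), Add(109, F)))
Add(Mul(Function('S')(Mul(214, Pow(-42, -1)), 155), Pow(11632, -1)), Mul(Function('P')(-128), Pow(-42549, -1))) = Add(Mul(Mul(Pow(Add(-12, Mul(214, Pow(-42, -1))), -1), Add(109, 155)), Pow(11632, -1)), Mul(-49, Pow(-42549, -1))) = Add(Mul(Mul(Pow(Add(-12, Mul(214, Rational(-1, 42))), -1), 264), Rational(1, 11632)), Mul(-49, Rational(-1, 42549))) = Add(Mul(Mul(Pow(Add(-12, Rational(-107, 21)), -1), 264), Rational(1, 11632)), Rational(49, 42549)) = Add(Mul(Mul(Pow(Rational(-359, 21), -1), 264), Rational(1, 11632)), Rational(49, 42549)) = Add(Mul(Mul(Rational(-21, 359), 264), Rational(1, 11632)), Rational(49, 42549)) = Add(Mul(Rational(-5544, 359), Rational(1, 11632)), Rational(49, 42549)) = Add(Rational(-693, 521986), Rational(49, 42549)) = Rational(-3909143, 22209982314)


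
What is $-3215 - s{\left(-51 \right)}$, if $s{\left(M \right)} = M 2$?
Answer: $-3113$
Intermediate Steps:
$s{\left(M \right)} = 2 M$
$-3215 - s{\left(-51 \right)} = -3215 - 2 \left(-51\right) = -3215 - -102 = -3215 + 102 = -3113$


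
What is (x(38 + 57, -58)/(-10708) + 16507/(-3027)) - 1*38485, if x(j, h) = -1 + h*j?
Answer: -1247578844419/32413116 ≈ -38490.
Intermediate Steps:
(x(38 + 57, -58)/(-10708) + 16507/(-3027)) - 1*38485 = ((-1 - 58*(38 + 57))/(-10708) + 16507/(-3027)) - 1*38485 = ((-1 - 58*95)*(-1/10708) + 16507*(-1/3027)) - 38485 = ((-1 - 5510)*(-1/10708) - 16507/3027) - 38485 = (-5511*(-1/10708) - 16507/3027) - 38485 = (5511/10708 - 16507/3027) - 38485 = -160075159/32413116 - 38485 = -1247578844419/32413116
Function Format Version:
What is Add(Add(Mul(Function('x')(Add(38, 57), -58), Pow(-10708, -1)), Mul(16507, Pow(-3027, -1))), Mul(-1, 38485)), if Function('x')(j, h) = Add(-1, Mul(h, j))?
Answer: Rational(-1247578844419, 32413116) ≈ -38490.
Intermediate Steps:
Add(Add(Mul(Function('x')(Add(38, 57), -58), Pow(-10708, -1)), Mul(16507, Pow(-3027, -1))), Mul(-1, 38485)) = Add(Add(Mul(Add(-1, Mul(-58, Add(38, 57))), Pow(-10708, -1)), Mul(16507, Pow(-3027, -1))), Mul(-1, 38485)) = Add(Add(Mul(Add(-1, Mul(-58, 95)), Rational(-1, 10708)), Mul(16507, Rational(-1, 3027))), -38485) = Add(Add(Mul(Add(-1, -5510), Rational(-1, 10708)), Rational(-16507, 3027)), -38485) = Add(Add(Mul(-5511, Rational(-1, 10708)), Rational(-16507, 3027)), -38485) = Add(Add(Rational(5511, 10708), Rational(-16507, 3027)), -38485) = Add(Rational(-160075159, 32413116), -38485) = Rational(-1247578844419, 32413116)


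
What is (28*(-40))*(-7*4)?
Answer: 31360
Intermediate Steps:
(28*(-40))*(-7*4) = -1120*(-28) = 31360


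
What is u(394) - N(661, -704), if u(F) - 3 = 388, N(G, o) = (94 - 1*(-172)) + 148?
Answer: -23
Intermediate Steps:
N(G, o) = 414 (N(G, o) = (94 + 172) + 148 = 266 + 148 = 414)
u(F) = 391 (u(F) = 3 + 388 = 391)
u(394) - N(661, -704) = 391 - 1*414 = 391 - 414 = -23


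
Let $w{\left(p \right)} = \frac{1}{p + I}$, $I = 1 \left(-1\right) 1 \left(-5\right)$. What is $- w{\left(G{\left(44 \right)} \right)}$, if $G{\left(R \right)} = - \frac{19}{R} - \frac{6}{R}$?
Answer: $- \frac{44}{195} \approx -0.22564$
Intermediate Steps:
$G{\left(R \right)} = - \frac{25}{R}$
$I = 5$ ($I = 1 \left(\left(-1\right) \left(-5\right)\right) = 1 \cdot 5 = 5$)
$w{\left(p \right)} = \frac{1}{5 + p}$ ($w{\left(p \right)} = \frac{1}{p + 5} = \frac{1}{5 + p}$)
$- w{\left(G{\left(44 \right)} \right)} = - \frac{1}{5 - \frac{25}{44}} = - \frac{1}{\frac{195}{44}} = \left(-1\right) \frac{44}{195} = - \frac{44}{195}$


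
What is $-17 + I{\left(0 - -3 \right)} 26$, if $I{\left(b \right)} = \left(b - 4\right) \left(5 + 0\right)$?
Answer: $-147$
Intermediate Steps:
$I{\left(b \right)} = -20 + 5 b$ ($I{\left(b \right)} = \left(-4 + b\right) 5 = -20 + 5 b$)
$-17 + I{\left(0 - -3 \right)} 26 = -17 + \left(-20 + 5 \left(0 - -3\right)\right) 26 = -17 + \left(-20 + 5 \left(0 + 3\right)\right) 26 = -17 + \left(-20 + 5 \cdot 3\right) 26 = -17 + \left(-20 + 15\right) 26 = -17 - 130 = -147$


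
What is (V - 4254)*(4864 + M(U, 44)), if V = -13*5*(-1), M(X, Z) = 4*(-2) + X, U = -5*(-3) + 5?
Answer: -20425564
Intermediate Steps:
U = 20 (U = 15 + 5 = 20)
M(X, Z) = -8 + X
V = 65 (V = -65*(-1) = 65)
(V - 4254)*(4864 + M(U, 44)) = (65 - 4254)*(4864 + (-8 + 20)) = -4189*(4864 + 12) = -4189*4876 = -20425564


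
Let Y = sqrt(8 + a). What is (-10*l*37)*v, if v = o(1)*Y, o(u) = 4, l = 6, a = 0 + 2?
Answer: -8880*sqrt(10) ≈ -28081.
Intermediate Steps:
a = 2
Y = sqrt(10) (Y = sqrt(8 + 2) = sqrt(10) ≈ 3.1623)
v = 4*sqrt(10) ≈ 12.649
(-10*l*37)*v = (-10*6*37)*(4*sqrt(10)) = (-60*37)*(4*sqrt(10)) = -8880*sqrt(10)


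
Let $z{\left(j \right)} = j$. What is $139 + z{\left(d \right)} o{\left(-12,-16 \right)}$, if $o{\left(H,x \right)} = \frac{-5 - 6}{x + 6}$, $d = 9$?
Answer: $\frac{1489}{10} \approx 148.9$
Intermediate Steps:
$o{\left(H,x \right)} = - \frac{11}{6 + x}$
$139 + z{\left(d \right)} o{\left(-12,-16 \right)} = 139 + 9 \left(- \frac{11}{6 - 16}\right) = 139 + 9 \left(- \frac{11}{-10}\right) = 139 + 9 \left(\left(-11\right) \left(- \frac{1}{10}\right)\right) = 139 + 9 \cdot \frac{11}{10} = 139 + \frac{99}{10} = \frac{1489}{10}$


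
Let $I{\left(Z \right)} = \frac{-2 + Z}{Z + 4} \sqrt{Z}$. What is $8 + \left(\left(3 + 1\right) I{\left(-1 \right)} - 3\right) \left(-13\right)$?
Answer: $47 + 52 i \approx 47.0 + 52.0 i$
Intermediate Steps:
$I{\left(Z \right)} = \frac{\sqrt{Z} \left(-2 + Z\right)}{4 + Z}$ ($I{\left(Z \right)} = \frac{-2 + Z}{4 + Z} \sqrt{Z} = \frac{\sqrt{Z} \left(-2 + Z\right)}{4 + Z}$)
$8 + \left(\left(3 + 1\right) I{\left(-1 \right)} - 3\right) \left(-13\right) = 8 + \left(\left(3 + 1\right) \frac{\sqrt{-1} \left(-2 - 1\right)}{4 - 1} - 3\right) \left(-13\right) = 8 + \left(4 i \frac{1}{3} \left(-3\right) - 3\right) \left(-13\right) = 8 + \left(4 \left(- i\right) - 3\right) \left(-13\right) = 8 + \left(- 4 i - 3\right) \left(-13\right) = 8 + \left(-3 - 4 i\right) \left(-13\right) = 8 + \left(39 + 52 i\right) = 47 + 52 i$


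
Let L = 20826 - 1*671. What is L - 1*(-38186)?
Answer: 58341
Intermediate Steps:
L = 20155 (L = 20826 - 671 = 20155)
L - 1*(-38186) = 20155 - 1*(-38186) = 20155 + 38186 = 58341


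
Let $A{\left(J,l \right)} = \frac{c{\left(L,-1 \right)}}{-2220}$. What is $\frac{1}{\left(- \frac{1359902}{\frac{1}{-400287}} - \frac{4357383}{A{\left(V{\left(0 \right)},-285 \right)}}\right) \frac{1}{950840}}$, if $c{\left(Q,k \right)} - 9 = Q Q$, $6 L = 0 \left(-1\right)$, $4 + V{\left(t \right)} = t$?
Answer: $\frac{475420}{272712956507} \approx 1.7433 \cdot 10^{-6}$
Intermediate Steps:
$V{\left(t \right)} = -4 + t$
$L = 0$ ($L = \frac{0 \left(-1\right)}{6} = \frac{1}{6} \cdot 0 = 0$)
$c{\left(Q,k \right)} = 9 + Q^{2}$ ($c{\left(Q,k \right)} = 9 + Q Q = 9 + Q^{2}$)
$A{\left(J,l \right)} = - \frac{3}{740}$ ($A{\left(J,l \right)} = \frac{9 + 0^{2}}{-2220} = \left(9 + 0\right) \left(- \frac{1}{2220}\right) = 9 \left(- \frac{1}{2220}\right) = - \frac{3}{740}$)
$\frac{1}{\left(- \frac{1359902}{\frac{1}{-400287}} - \frac{4357383}{A{\left(V{\left(0 \right)},-285 \right)}}\right) \frac{1}{950840}} = \frac{1}{\left(- \frac{1359902}{\frac{1}{-400287}} - \frac{4357383}{- \frac{3}{740}}\right) \frac{1}{950840}} = \frac{1}{\left(- \frac{1359902}{- \frac{1}{400287}} - -1074821140\right) \frac{1}{950840}} = \frac{1}{\left(\left(-1359902\right) \left(-400287\right) + 1074821140\right) \frac{1}{950840}} = \frac{1}{\left(544351091874 + 1074821140\right) \frac{1}{950840}} = \frac{1}{545425913014 \cdot \frac{1}{950840}} = \frac{1}{\frac{272712956507}{475420}} = \frac{475420}{272712956507}$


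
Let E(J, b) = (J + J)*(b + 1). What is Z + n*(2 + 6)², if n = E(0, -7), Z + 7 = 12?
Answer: 5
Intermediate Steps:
E(J, b) = 2*J*(1 + b) (E(J, b) = (2*J)*(1 + b) = 2*J*(1 + b))
Z = 5 (Z = -7 + 12 = 5)
n = 0 (n = 2*0*(1 - 7) = 2*0*(-6) = 0)
Z + n*(2 + 6)² = 5 + 0*(2 + 6)² = 5 + 0*8² = 5 + 0*64 = 5 + 0 = 5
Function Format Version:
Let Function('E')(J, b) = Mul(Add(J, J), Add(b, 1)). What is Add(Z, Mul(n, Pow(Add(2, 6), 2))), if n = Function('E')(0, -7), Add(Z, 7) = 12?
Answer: 5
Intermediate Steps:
Function('E')(J, b) = Mul(2, J, Add(1, b)) (Function('E')(J, b) = Mul(Mul(2, J), Add(1, b)) = Mul(2, J, Add(1, b)))
Z = 5 (Z = Add(-7, 12) = 5)
n = 0 (n = Mul(2, 0, Add(1, -7)) = Mul(2, 0, -6) = 0)
Add(Z, Mul(n, Pow(Add(2, 6), 2))) = Add(5, Mul(0, Pow(Add(2, 6), 2))) = Add(5, Mul(0, Pow(8, 2))) = Add(5, Mul(0, 64)) = Add(5, 0) = 5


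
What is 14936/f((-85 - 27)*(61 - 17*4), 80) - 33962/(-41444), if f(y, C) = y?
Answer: 10088028/507689 ≈ 19.870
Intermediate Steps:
14936/f((-85 - 27)*(61 - 17*4), 80) - 33962/(-41444) = 14936/(((-85 - 27)*(61 - 17*4))) - 33962/(-41444) = 14936/((-112*(61 - 68))) - 33962*(-1/41444) = 14936/((-112*(-7))) + 16981/20722 = 14936/784 + 16981/20722 = 14936*(1/784) + 16981/20722 = 1867/98 + 16981/20722 = 10088028/507689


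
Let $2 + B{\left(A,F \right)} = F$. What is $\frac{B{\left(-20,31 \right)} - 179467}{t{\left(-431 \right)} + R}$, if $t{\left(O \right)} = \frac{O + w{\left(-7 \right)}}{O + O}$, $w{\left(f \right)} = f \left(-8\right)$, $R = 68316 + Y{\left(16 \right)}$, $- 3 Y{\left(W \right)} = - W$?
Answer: $- \frac{464026668}{176680093} \approx -2.6264$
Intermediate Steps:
$B{\left(A,F \right)} = -2 + F$
$Y{\left(W \right)} = \frac{W}{3}$ ($Y{\left(W \right)} = - \frac{\left(-1\right) W}{3} = \frac{W}{3}$)
$R = \frac{204964}{3}$ ($R = 68316 + \frac{1}{3} \cdot 16 = 68316 + \frac{16}{3} = \frac{204964}{3} \approx 68321.0$)
$w{\left(f \right)} = - 8 f$
$t{\left(O \right)} = \frac{56 + O}{2 O}$ ($t{\left(O \right)} = \frac{O - -56}{O + O} = \frac{O + 56}{2 O} = \left(56 + O\right) \frac{1}{2 O} = \frac{56 + O}{2 O}$)
$\frac{B{\left(-20,31 \right)} - 179467}{t{\left(-431 \right)} + R} = \frac{\left(-2 + 31\right) - 179467}{\frac{56 - 431}{2 \left(-431\right)} + \frac{204964}{3}} = \frac{29 - 179467}{\frac{1}{2} \left(- \frac{1}{431}\right) \left(-375\right) + \frac{204964}{3}} = - \frac{179438}{\frac{375}{862} + \frac{204964}{3}} = - \frac{179438}{\frac{176680093}{2586}} = \left(-179438\right) \frac{2586}{176680093} = - \frac{464026668}{176680093}$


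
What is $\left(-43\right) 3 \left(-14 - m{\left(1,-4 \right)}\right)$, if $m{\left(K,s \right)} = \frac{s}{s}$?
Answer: $1935$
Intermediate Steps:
$m{\left(K,s \right)} = 1$
$\left(-43\right) 3 \left(-14 - m{\left(1,-4 \right)}\right) = \left(-43\right) 3 \left(-14 - 1\right) = - 129 \left(-14 - 1\right) = \left(-129\right) \left(-15\right) = 1935$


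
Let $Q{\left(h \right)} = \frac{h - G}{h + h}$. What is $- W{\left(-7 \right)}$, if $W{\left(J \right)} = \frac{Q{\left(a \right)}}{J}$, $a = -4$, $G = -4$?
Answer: $0$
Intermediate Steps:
$Q{\left(h \right)} = \frac{4 + h}{2 h}$ ($Q{\left(h \right)} = \frac{h - -4}{h + h} = \frac{h + 4}{2 h} = \left(4 + h\right) \frac{1}{2 h} = \frac{4 + h}{2 h}$)
$W{\left(J \right)} = 0$ ($W{\left(J \right)} = \frac{\frac{1}{2} \frac{1}{-4} \left(4 - 4\right)}{J} = \frac{\frac{1}{2} \left(- \frac{1}{4}\right) 0}{J} = \frac{0}{J} = 0$)
$- W{\left(-7 \right)} = \left(-1\right) 0 = 0$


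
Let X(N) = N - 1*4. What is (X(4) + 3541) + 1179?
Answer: 4720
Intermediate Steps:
X(N) = -4 + N (X(N) = N - 4 = -4 + N)
(X(4) + 3541) + 1179 = ((-4 + 4) + 3541) + 1179 = (0 + 3541) + 1179 = 3541 + 1179 = 4720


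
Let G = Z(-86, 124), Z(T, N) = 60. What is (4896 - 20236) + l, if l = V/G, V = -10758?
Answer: -155193/10 ≈ -15519.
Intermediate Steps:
G = 60
l = -1793/10 (l = -10758/60 = -10758*1/60 = -1793/10 ≈ -179.30)
(4896 - 20236) + l = (4896 - 20236) - 1793/10 = -15340 - 1793/10 = -155193/10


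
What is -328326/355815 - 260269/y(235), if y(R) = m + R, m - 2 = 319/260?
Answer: -8032771961738/7346275095 ≈ -1093.4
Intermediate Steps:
m = 839/260 (m = 2 + 319/260 = 839/260 ≈ 3.2269)
y(R) = 839/260 + R
-328326/355815 - 260269/y(235) = -328326/355815 - 260269/(839/260 + 235) = -328326*1/355815 - 260269/61939/260 = -109442/118605 - 260269*260/61939 = -109442/118605 - 67669940/61939 = -8032771961738/7346275095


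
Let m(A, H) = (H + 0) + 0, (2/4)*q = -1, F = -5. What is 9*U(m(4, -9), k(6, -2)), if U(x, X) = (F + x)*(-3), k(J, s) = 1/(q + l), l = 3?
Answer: 378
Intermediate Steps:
q = -2 (q = 2*(-1) = -2)
m(A, H) = H (m(A, H) = H + 0 = H)
k(J, s) = 1 (k(J, s) = 1/(-2 + 3) = 1/1 = 1)
U(x, X) = 15 - 3*x (U(x, X) = (-5 + x)*(-3) = 15 - 3*x)
9*U(m(4, -9), k(6, -2)) = 9*(15 - 3*(-9)) = 9*(15 + 27) = 9*42 = 378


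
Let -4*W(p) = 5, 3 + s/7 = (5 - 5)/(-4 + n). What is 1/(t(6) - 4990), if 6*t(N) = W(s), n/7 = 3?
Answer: -24/119765 ≈ -0.00020039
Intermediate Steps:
n = 21 (n = 7*3 = 21)
s = -21 (s = -21 + 7*((5 - 5)/(-4 + 21)) = -21 + 7*(0/17) = -21 + 7*(0*(1/17)) = -21 + 7*0 = -21 + 0 = -21)
W(p) = -5/4 (W(p) = -1/4*5 = -5/4)
t(N) = -5/24 (t(N) = (1/6)*(-5/4) = -5/24)
1/(t(6) - 4990) = 1/(-5/24 - 4990) = 1/(-119765/24) = -24/119765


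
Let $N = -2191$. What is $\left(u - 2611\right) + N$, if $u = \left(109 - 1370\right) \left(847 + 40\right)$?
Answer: $-1123309$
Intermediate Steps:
$u = -1118507$ ($u = \left(-1261\right) 887 = -1118507$)
$\left(u - 2611\right) + N = \left(-1118507 - 2611\right) - 2191 = -1121118 - 2191 = -1123309$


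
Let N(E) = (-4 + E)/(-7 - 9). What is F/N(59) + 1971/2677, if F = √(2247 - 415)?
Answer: 1971/2677 - 32*√458/55 ≈ -11.715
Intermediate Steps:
F = 2*√458 (F = √1832 = 2*√458 ≈ 42.802)
N(E) = ¼ - E/16 (N(E) = (-4 + E)/(-16) = (-4 + E)*(-1/16) = ¼ - E/16)
F/N(59) + 1971/2677 = (2*√458)/(¼ - 1/16*59) + 1971/2677 = (2*√458)/(¼ - 59/16) + 1971*(1/2677) = (2*√458)/(-55/16) + 1971/2677 = (2*√458)*(-16/55) + 1971/2677 = -32*√458/55 + 1971/2677 = 1971/2677 - 32*√458/55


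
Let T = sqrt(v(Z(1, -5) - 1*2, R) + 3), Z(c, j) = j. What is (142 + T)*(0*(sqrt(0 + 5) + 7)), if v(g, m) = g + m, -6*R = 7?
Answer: 0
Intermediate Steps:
R = -7/6 (R = -1/6*7 = -7/6 ≈ -1.1667)
T = I*sqrt(186)/6 (T = sqrt(((-5 - 1*2) - 7/6) + 3) = sqrt(((-5 - 2) - 7/6) + 3) = sqrt((-7 - 7/6) + 3) = sqrt(-49/6 + 3) = sqrt(-31/6) = I*sqrt(186)/6 ≈ 2.273*I)
(142 + T)*(0*(sqrt(0 + 5) + 7)) = (142 + I*sqrt(186)/6)*(0*(sqrt(0 + 5) + 7)) = (142 + I*sqrt(186)/6)*(0*(sqrt(5) + 7)) = (142 + I*sqrt(186)/6)*(0*(7 + sqrt(5))) = (142 + I*sqrt(186)/6)*0 = 0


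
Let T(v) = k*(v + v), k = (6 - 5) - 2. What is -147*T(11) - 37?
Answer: 3197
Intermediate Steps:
k = -1 (k = 1 - 2 = -1)
T(v) = -2*v (T(v) = -(v + v) = -2*v)
-147*T(11) - 37 = -(-294)*11 - 37 = -147*(-22) - 37 = 3234 - 37 = 3197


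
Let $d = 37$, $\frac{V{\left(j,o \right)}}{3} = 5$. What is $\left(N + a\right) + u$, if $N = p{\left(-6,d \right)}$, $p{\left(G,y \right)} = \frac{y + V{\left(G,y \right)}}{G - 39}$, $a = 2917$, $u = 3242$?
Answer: $\frac{277103}{45} \approx 6157.8$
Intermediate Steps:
$V{\left(j,o \right)} = 15$ ($V{\left(j,o \right)} = 3 \cdot 5 = 15$)
$p{\left(G,y \right)} = \frac{15 + y}{-39 + G}$ ($p{\left(G,y \right)} = \frac{y + 15}{G - 39} = \frac{15 + y}{-39 + G}$)
$N = - \frac{52}{45}$ ($N = \frac{15 + 37}{-39 - 6} = \frac{1}{-45} \cdot 52 = \left(- \frac{1}{45}\right) 52 = - \frac{52}{45} \approx -1.1556$)
$\left(N + a\right) + u = \left(- \frac{52}{45} + 2917\right) + 3242 = \frac{131213}{45} + 3242 = \frac{277103}{45}$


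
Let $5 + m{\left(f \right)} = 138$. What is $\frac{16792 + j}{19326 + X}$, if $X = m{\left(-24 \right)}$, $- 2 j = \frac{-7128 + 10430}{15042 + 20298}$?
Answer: $\frac{593427629}{687681060} \approx 0.86294$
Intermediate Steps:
$m{\left(f \right)} = 133$ ($m{\left(f \right)} = -5 + 138 = 133$)
$j = - \frac{1651}{35340}$ ($j = - \frac{\left(-7128 + 10430\right) \frac{1}{15042 + 20298}}{2} = - \frac{3302 \cdot \frac{1}{35340}}{2} = \left(- \frac{1}{2}\right) \frac{1651}{17670} = - \frac{1651}{35340} \approx -0.046718$)
$X = 133$
$\frac{16792 + j}{19326 + X} = \frac{16792 - \frac{1651}{35340}}{19326 + 133} = \frac{593427629}{35340 \cdot 19459} = \frac{593427629}{35340} \cdot \frac{1}{19459} = \frac{593427629}{687681060}$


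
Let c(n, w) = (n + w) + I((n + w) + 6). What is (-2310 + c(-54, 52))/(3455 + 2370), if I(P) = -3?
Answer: -463/1165 ≈ -0.39742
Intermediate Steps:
c(n, w) = -3 + n + w (c(n, w) = (n + w) - 3 = -3 + n + w)
(-2310 + c(-54, 52))/(3455 + 2370) = (-2310 + (-3 - 54 + 52))/(3455 + 2370) = (-2310 - 5)/5825 = -2315*1/5825 = -463/1165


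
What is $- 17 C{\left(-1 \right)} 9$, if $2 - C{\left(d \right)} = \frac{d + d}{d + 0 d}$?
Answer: $0$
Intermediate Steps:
$C{\left(d \right)} = 0$ ($C{\left(d \right)} = 2 - \frac{d + d}{d + 0 d} = 2 - \frac{2 d}{d + 0} = 2 - \frac{2 d}{d} = 2 - 2 = 0$)
$- 17 C{\left(-1 \right)} 9 = \left(-17\right) 0 \cdot 9 = 0 \cdot 9 = 0$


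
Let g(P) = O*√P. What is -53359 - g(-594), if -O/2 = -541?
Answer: -53359 - 3246*I*√66 ≈ -53359.0 - 26371.0*I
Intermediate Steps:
O = 1082 (O = -2*(-541) = 1082)
g(P) = 1082*√P
-53359 - g(-594) = -53359 - 1082*√(-594) = -53359 - 1082*3*I*√66 = -53359 - 3246*I*√66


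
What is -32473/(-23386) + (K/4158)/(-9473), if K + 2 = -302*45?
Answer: 58154010077/41870224242 ≈ 1.3889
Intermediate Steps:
K = -13592 (K = -2 - 302*45 = -2 - 13590 = -13592)
-32473/(-23386) + (K/4158)/(-9473) = -32473/(-23386) - 13592/4158/(-9473) = -32473*(-1/23386) - 13592*1/4158*(-1/9473) = 32473/23386 - 6796/2079*(-1/9473) = 32473/23386 + 6796/19694367 = 58154010077/41870224242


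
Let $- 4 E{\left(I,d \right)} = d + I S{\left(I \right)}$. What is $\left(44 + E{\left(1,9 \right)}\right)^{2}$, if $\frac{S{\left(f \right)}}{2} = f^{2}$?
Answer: $\frac{27225}{16} \approx 1701.6$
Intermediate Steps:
$S{\left(f \right)} = 2 f^{2}$
$E{\left(I,d \right)} = - \frac{I^{3}}{2} - \frac{d}{4}$ ($E{\left(I,d \right)} = - \frac{d + I 2 I^{2}}{4} = - \frac{d + 2 I^{3}}{4} = - \frac{I^{3}}{2} - \frac{d}{4}$)
$\left(44 + E{\left(1,9 \right)}\right)^{2} = \left(44 - \left(\frac{9}{4} + \frac{1^{3}}{2}\right)\right)^{2} = \left(44 - \frac{11}{4}\right)^{2} = \left(\frac{165}{4}\right)^{2} = \frac{27225}{16}$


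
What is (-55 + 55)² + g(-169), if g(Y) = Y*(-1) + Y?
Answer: 0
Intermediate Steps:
g(Y) = 0 (g(Y) = -Y + Y = 0)
(-55 + 55)² + g(-169) = (-55 + 55)² + 0 = 0² + 0 = 0 + 0 = 0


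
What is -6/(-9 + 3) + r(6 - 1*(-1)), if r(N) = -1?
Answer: 0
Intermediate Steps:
-6/(-9 + 3) + r(6 - 1*(-1)) = -6/(-9 + 3) - 1 = -6/(-6) - 1 = -6*(-⅙) - 1 = 1 - 1 = 0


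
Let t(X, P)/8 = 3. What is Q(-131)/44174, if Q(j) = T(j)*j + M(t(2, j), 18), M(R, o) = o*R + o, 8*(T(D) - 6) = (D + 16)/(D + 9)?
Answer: -343001/43113824 ≈ -0.0079557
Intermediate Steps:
t(X, P) = 24 (t(X, P) = 8*3 = 24)
T(D) = 6 + (16 + D)/(8*(9 + D)) (T(D) = 6 + ((D + 16)/(D + 9))/8 = 6 + ((16 + D)/(9 + D))/8 = 6 + (16 + D)/(8*(9 + D)))
M(R, o) = o + R*o (M(R, o) = R*o + o = o + R*o)
Q(j) = 450 + 7*j*(64 + 7*j)/(8*(9 + j)) (Q(j) = (7*(64 + 7*j)/(8*(9 + j)))*j + 18*(1 + 24) = 7*j*(64 + 7*j)/(8*(9 + j)) + 18*25 = 7*j*(64 + 7*j)/(8*(9 + j)) + 450 = 450 + 7*j*(64 + 7*j)/(8*(9 + j)))
Q(-131)/44174 = ((32400 + 49*(-131)² + 4048*(-131))/(8*(9 - 131)))/44174 = ((⅛)*(32400 + 49*17161 - 530288)/(-122))*(1/44174) = ((⅛)*(-1/122)*(32400 + 840889 - 530288))*(1/44174) = ((⅛)*(-1/122)*343001)*(1/44174) = -343001/976*1/44174 = -343001/43113824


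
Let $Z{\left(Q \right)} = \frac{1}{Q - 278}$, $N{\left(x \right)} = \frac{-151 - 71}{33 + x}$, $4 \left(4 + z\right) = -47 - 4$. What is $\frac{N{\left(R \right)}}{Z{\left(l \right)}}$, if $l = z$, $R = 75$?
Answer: $\frac{4847}{8} \approx 605.88$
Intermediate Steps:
$z = - \frac{67}{4}$ ($z = -4 + \frac{-47 - 4}{4} = -4 + \frac{1}{4} \left(-51\right) = -4 - \frac{51}{4} = - \frac{67}{4} \approx -16.75$)
$N{\left(x \right)} = - \frac{222}{33 + x}$
$l = - \frac{67}{4} \approx -16.75$
$Z{\left(Q \right)} = \frac{1}{-278 + Q}$
$\frac{N{\left(R \right)}}{Z{\left(l \right)}} = \frac{\left(-222\right) \frac{1}{33 + 75}}{\frac{1}{-278 - \frac{67}{4}}} = \frac{\left(-222\right) \frac{1}{108}}{\frac{1}{- \frac{1179}{4}}} = \frac{\left(-222\right) \frac{1}{108}}{- \frac{4}{1179}} = \left(- \frac{37}{18}\right) \left(- \frac{1179}{4}\right) = \frac{4847}{8}$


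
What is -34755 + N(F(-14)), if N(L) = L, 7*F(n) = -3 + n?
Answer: -243302/7 ≈ -34757.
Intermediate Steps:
F(n) = -3/7 + n/7 (F(n) = (-3 + n)/7 = -3/7 + n/7)
-34755 + N(F(-14)) = -34755 + (-3/7 + (⅐)*(-14)) = -34755 + (-3/7 - 2) = -34755 - 17/7 = -243302/7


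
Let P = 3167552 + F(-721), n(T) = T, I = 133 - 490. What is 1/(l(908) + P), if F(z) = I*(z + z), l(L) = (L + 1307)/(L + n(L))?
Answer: 1816/6687142551 ≈ 2.7157e-7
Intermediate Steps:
I = -357
l(L) = (1307 + L)/(2*L) (l(L) = (L + 1307)/(L + L) = (1307 + L)/((2*L)) = (1307 + L)*(1/(2*L)) = (1307 + L)/(2*L))
F(z) = -714*z (F(z) = -357*(z + z) = -714*z)
P = 3682346 (P = 3167552 - 714*(-721) = 3167552 + 514794 = 3682346)
1/(l(908) + P) = 1/((1/2)*(1307 + 908)/908 + 3682346) = 1/((1/2)*(1/908)*2215 + 3682346) = 1/(2215/1816 + 3682346) = 1/(6687142551/1816) = 1816/6687142551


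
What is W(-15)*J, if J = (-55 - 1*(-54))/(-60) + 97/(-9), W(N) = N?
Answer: 1937/12 ≈ 161.42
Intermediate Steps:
J = -1937/180 (J = (-55 + 54)*(-1/60) + 97*(-⅑) = -1*(-1/60) - 97/9 = 1/60 - 97/9 = -1937/180 ≈ -10.761)
W(-15)*J = -15*(-1937/180) = 1937/12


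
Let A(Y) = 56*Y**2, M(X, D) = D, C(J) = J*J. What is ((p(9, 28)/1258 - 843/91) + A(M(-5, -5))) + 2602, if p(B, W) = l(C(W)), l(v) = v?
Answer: 228575903/57239 ≈ 3993.4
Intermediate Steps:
C(J) = J**2
p(B, W) = W**2
((p(9, 28)/1258 - 843/91) + A(M(-5, -5))) + 2602 = ((28**2/1258 - 843/91) + 56*(-5)**2) + 2602 = ((784*(1/1258) - 843*1/91) + 56*25) + 2602 = ((392/629 - 843/91) + 1400) + 2602 = (-494575/57239 + 1400) + 2602 = 79640025/57239 + 2602 = 228575903/57239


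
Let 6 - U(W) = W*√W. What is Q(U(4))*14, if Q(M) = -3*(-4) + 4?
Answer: 224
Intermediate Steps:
U(W) = 6 - W^(3/2) (U(W) = 6 - W*√W = 6 - W^(3/2))
Q(M) = 16 (Q(M) = 12 + 4 = 16)
Q(U(4))*14 = 16*14 = 224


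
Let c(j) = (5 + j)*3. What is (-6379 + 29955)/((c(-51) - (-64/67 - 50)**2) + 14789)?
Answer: 105832664/54112943 ≈ 1.9558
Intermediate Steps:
c(j) = 15 + 3*j
(-6379 + 29955)/((c(-51) - (-64/67 - 50)**2) + 14789) = (-6379 + 29955)/(((15 + 3*(-51)) - (-64/67 - 50)**2) + 14789) = 23576/(((15 - 153) - (-64*1/67 - 50)**2) + 14789) = 23576/((-138 - (-64/67 - 50)**2) + 14789) = 23576/((-138 - (-3414/67)**2) + 14789) = 23576/((-138 - 1*11655396/4489) + 14789) = 23576/((-138 - 11655396/4489) + 14789) = 23576/(-12274878/4489 + 14789) = 23576/(54112943/4489) = 23576*(4489/54112943) = 105832664/54112943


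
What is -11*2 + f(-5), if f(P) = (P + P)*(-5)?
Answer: 28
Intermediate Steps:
f(P) = -10*P (f(P) = (2*P)*(-5) = -10*P)
-11*2 + f(-5) = -11*2 - 10*(-5) = -22 + 50 = 28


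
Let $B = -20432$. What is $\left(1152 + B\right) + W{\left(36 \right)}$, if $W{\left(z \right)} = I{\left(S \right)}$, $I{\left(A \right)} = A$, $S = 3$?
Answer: $-19277$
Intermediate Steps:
$W{\left(z \right)} = 3$
$\left(1152 + B\right) + W{\left(36 \right)} = \left(1152 - 20432\right) + 3 = -19280 + 3 = -19277$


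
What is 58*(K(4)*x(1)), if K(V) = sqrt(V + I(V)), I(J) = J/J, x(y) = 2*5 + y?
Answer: 638*sqrt(5) ≈ 1426.6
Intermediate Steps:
x(y) = 10 + y
I(J) = 1
K(V) = sqrt(1 + V) (K(V) = sqrt(V + 1) = sqrt(1 + V))
58*(K(4)*x(1)) = 58*(sqrt(1 + 4)*(10 + 1)) = 58*(sqrt(5)*11) = 58*(11*sqrt(5)) = 638*sqrt(5)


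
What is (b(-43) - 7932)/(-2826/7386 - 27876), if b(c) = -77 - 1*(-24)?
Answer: 9829535/34315827 ≈ 0.28644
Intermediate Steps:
b(c) = -53 (b(c) = -77 + 24 = -53)
(b(-43) - 7932)/(-2826/7386 - 27876) = (-53 - 7932)/(-2826/7386 - 27876) = -7985/(-2826*1/7386 - 27876) = -7985/(-471/1231 - 27876) = -7985/(-34315827/1231) = -7985*(-1231/34315827) = 9829535/34315827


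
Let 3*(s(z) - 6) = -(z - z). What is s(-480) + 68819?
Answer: 68825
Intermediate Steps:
s(z) = 6 (s(z) = 6 + (-(z - z))/3 = 6 + (-1*0)/3 = 6 + (⅓)*0 = 6 + 0 = 6)
s(-480) + 68819 = 6 + 68819 = 68825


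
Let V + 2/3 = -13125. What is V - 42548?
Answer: -167021/3 ≈ -55674.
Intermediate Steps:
V = -39377/3 (V = -2/3 - 13125 = -39377/3 ≈ -13126.)
V - 42548 = -39377/3 - 42548 = -167021/3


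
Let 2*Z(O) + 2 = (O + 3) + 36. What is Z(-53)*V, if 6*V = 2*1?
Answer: -8/3 ≈ -2.6667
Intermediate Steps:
V = 1/3 (V = (2*1)/6 = (1/6)*2 = 1/3 ≈ 0.33333)
Z(O) = 37/2 + O/2 (Z(O) = -1 + ((O + 3) + 36)/2 = -1 + ((3 + O) + 36)/2 = -1 + (39 + O)/2 = -1 + (39/2 + O/2) = 37/2 + O/2)
Z(-53)*V = (37/2 + (1/2)*(-53))*(1/3) = (37/2 - 53/2)*(1/3) = -8*1/3 = -8/3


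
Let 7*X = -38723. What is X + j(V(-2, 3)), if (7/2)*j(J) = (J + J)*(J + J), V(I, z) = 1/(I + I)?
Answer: -77445/14 ≈ -5531.8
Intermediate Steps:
X = -38723/7 (X = (⅐)*(-38723) = -38723/7 ≈ -5531.9)
V(I, z) = 1/(2*I)
j(J) = 8*J²/7 (j(J) = 2*((J + J)*(J + J))/7 = 2*((2*J)*(2*J))/7 = 2*(4*J²)/7 = 8*J²/7)
X + j(V(-2, 3)) = -38723/7 + 8*((½)/(-2))²/7 = -38723/7 + 8*((½)*(-½))²/7 = -38723/7 + 8*(-¼)²/7 = -38723/7 + (8/7)*(1/16) = -38723/7 + 1/14 = -77445/14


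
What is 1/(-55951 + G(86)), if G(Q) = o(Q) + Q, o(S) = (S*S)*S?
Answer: 1/580191 ≈ 1.7236e-6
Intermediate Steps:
o(S) = S³ (o(S) = S²*S = S³)
G(Q) = Q + Q³ (G(Q) = Q³ + Q = Q + Q³)
1/(-55951 + G(86)) = 1/(-55951 + (86 + 86³)) = 1/(-55951 + (86 + 636056)) = 1/(-55951 + 636142) = 1/580191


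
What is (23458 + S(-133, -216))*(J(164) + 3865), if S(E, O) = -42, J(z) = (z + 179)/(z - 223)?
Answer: 5331635872/59 ≈ 9.0367e+7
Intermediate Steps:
J(z) = (179 + z)/(-223 + z)
(23458 + S(-133, -216))*(J(164) + 3865) = (23458 - 42)*((179 + 164)/(-223 + 164) + 3865) = 23416*(343/(-59) + 3865) = 23416*(-1/59*343 + 3865) = 23416*(-343/59 + 3865) = 23416*(227692/59) = 5331635872/59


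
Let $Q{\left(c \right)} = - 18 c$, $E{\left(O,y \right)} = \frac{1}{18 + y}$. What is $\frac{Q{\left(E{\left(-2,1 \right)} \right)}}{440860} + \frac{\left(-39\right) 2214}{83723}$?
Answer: $- \frac{361632480327}{350646156910} \approx -1.0313$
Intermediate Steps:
$\frac{Q{\left(E{\left(-2,1 \right)} \right)}}{440860} + \frac{\left(-39\right) 2214}{83723} = \frac{\left(-18\right) \frac{1}{18 + 1}}{440860} + \frac{\left(-39\right) 2214}{83723} = - \frac{18}{19} \cdot \frac{1}{440860} - \frac{86346}{83723} = \left(-18\right) \frac{1}{19} \cdot \frac{1}{440860} - \frac{86346}{83723} = \left(- \frac{18}{19}\right) \frac{1}{440860} - \frac{86346}{83723} = - \frac{9}{4188170} - \frac{86346}{83723} = - \frac{361632480327}{350646156910}$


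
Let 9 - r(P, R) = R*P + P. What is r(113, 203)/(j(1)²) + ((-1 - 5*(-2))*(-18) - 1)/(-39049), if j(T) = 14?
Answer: -899774159/7653604 ≈ -117.56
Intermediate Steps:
r(P, R) = 9 - P - P*R (r(P, R) = 9 - (R*P + P) = 9 - (P*R + P) = 9 - (P + P*R) = 9 + (-P - P*R) = 9 - P - P*R)
r(113, 203)/(j(1)²) + ((-1 - 5*(-2))*(-18) - 1)/(-39049) = (9 - 1*113 - 1*113*203)/(14²) + ((-1 - 5*(-2))*(-18) - 1)/(-39049) = (9 - 113 - 22939)/196 + ((-1 + 10)*(-18) - 1)*(-1/39049) = -23043*1/196 + (9*(-18) - 1)*(-1/39049) = -23043/196 + (-162 - 1)*(-1/39049) = -23043/196 - 163*(-1/39049) = -23043/196 + 163/39049 = -899774159/7653604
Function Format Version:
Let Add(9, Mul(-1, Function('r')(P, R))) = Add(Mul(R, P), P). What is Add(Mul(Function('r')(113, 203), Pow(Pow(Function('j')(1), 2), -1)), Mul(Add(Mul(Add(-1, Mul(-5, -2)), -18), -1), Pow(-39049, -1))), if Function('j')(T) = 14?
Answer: Rational(-899774159, 7653604) ≈ -117.56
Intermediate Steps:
Function('r')(P, R) = Add(9, Mul(-1, P), Mul(-1, P, R)) (Function('r')(P, R) = Add(9, Mul(-1, Add(Mul(R, P), P))) = Add(9, Mul(-1, Add(Mul(P, R), P))) = Add(9, Mul(-1, Add(P, Mul(P, R)))) = Add(9, Add(Mul(-1, P), Mul(-1, P, R))) = Add(9, Mul(-1, P), Mul(-1, P, R)))
Add(Mul(Function('r')(113, 203), Pow(Pow(Function('j')(1), 2), -1)), Mul(Add(Mul(Add(-1, Mul(-5, -2)), -18), -1), Pow(-39049, -1))) = Add(Mul(Add(9, Mul(-1, 113), Mul(-1, 113, 203)), Pow(Pow(14, 2), -1)), Mul(Add(Mul(Add(-1, Mul(-5, -2)), -18), -1), Pow(-39049, -1))) = Add(Mul(Add(9, -113, -22939), Pow(196, -1)), Mul(Add(Mul(Add(-1, 10), -18), -1), Rational(-1, 39049))) = Add(Mul(-23043, Rational(1, 196)), Mul(Add(Mul(9, -18), -1), Rational(-1, 39049))) = Add(Rational(-23043, 196), Mul(Add(-162, -1), Rational(-1, 39049))) = Add(Rational(-23043, 196), Mul(-163, Rational(-1, 39049))) = Add(Rational(-23043, 196), Rational(163, 39049)) = Rational(-899774159, 7653604)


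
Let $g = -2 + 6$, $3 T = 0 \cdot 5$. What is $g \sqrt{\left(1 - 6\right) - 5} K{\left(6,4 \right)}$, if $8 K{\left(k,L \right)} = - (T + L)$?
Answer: $- 2 i \sqrt{10} \approx - 6.3246 i$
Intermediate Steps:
$T = 0$ ($T = \frac{0 \cdot 5}{3} = \frac{1}{3} \cdot 0 = 0$)
$K{\left(k,L \right)} = - \frac{L}{8}$ ($K{\left(k,L \right)} = \frac{\left(-1\right) \left(0 + L\right)}{8} = \frac{\left(-1\right) L}{8} = - \frac{L}{8}$)
$g = 4$
$g \sqrt{\left(1 - 6\right) - 5} K{\left(6,4 \right)} = 4 \sqrt{\left(1 - 6\right) - 5} \left(\left(- \frac{1}{8}\right) 4\right) = 4 \sqrt{\left(1 - 6\right) - 5} \left(- \frac{1}{2}\right) = 4 \sqrt{-5 - 5} \left(- \frac{1}{2}\right) = 4 \sqrt{-10} \left(- \frac{1}{2}\right) = 4 i \sqrt{10} \left(- \frac{1}{2}\right) = - 2 i \sqrt{10}$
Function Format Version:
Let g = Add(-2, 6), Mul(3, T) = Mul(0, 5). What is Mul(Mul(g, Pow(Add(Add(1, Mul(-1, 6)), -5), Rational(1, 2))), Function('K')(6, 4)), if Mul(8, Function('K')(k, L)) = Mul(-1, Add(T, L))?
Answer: Mul(-2, I, Pow(10, Rational(1, 2))) ≈ Mul(-6.3246, I)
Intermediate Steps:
T = 0 (T = Mul(Rational(1, 3), Mul(0, 5)) = Mul(Rational(1, 3), 0) = 0)
Function('K')(k, L) = Mul(Rational(-1, 8), L) (Function('K')(k, L) = Mul(Rational(1, 8), Mul(-1, Add(0, L))) = Mul(Rational(1, 8), Mul(-1, L)) = Mul(Rational(-1, 8), L))
g = 4
Mul(Mul(g, Pow(Add(Add(1, Mul(-1, 6)), -5), Rational(1, 2))), Function('K')(6, 4)) = Mul(Mul(4, Pow(Add(Add(1, Mul(-1, 6)), -5), Rational(1, 2))), Mul(Rational(-1, 8), 4)) = Mul(Mul(4, Pow(Add(Add(1, -6), -5), Rational(1, 2))), Rational(-1, 2)) = Mul(Mul(4, Pow(Add(-5, -5), Rational(1, 2))), Rational(-1, 2)) = Mul(Mul(4, Pow(-10, Rational(1, 2))), Rational(-1, 2)) = Mul(Mul(4, Mul(I, Pow(10, Rational(1, 2)))), Rational(-1, 2)) = Mul(Mul(4, I, Pow(10, Rational(1, 2))), Rational(-1, 2)) = Mul(-2, I, Pow(10, Rational(1, 2)))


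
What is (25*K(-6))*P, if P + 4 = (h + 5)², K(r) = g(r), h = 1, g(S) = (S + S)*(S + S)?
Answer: 115200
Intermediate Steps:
g(S) = 4*S² (g(S) = (2*S)*(2*S) = 4*S²)
K(r) = 4*r²
P = 32 (P = -4 + (1 + 5)² = -4 + 6² = -4 + 36 = 32)
(25*K(-6))*P = (25*(4*(-6)²))*32 = (25*(4*36))*32 = (25*144)*32 = 3600*32 = 115200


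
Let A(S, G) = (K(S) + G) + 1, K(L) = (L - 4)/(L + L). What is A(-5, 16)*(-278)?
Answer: -24881/5 ≈ -4976.2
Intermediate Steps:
K(L) = (-4 + L)/(2*L) (K(L) = (-4 + L)/((2*L)) = (-4 + L)*(1/(2*L)) = (-4 + L)/(2*L))
A(S, G) = 1 + G + (-4 + S)/(2*S) (A(S, G) = ((-4 + S)/(2*S) + G) + 1 = (G + (-4 + S)/(2*S)) + 1 = 1 + G + (-4 + S)/(2*S))
A(-5, 16)*(-278) = (3/2 + 16 - 2/(-5))*(-278) = (3/2 + 16 - 2*(-⅕))*(-278) = (3/2 + 16 + ⅖)*(-278) = (179/10)*(-278) = -24881/5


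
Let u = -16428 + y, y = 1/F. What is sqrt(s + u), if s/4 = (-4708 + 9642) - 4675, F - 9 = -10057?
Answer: 3*I*sqrt(2697937141)/1256 ≈ 124.06*I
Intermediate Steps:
F = -10048 (F = 9 - 10057 = -10048)
s = 1036 (s = 4*((-4708 + 9642) - 4675) = 4*(4934 - 4675) = 4*259 = 1036)
y = -1/10048 (y = 1/(-10048) = -1/10048 ≈ -9.9522e-5)
u = -165068545/10048 (u = -16428 - 1/10048 = -165068545/10048 ≈ -16428.)
sqrt(s + u) = sqrt(1036 - 165068545/10048) = sqrt(-154658817/10048) = 3*I*sqrt(2697937141)/1256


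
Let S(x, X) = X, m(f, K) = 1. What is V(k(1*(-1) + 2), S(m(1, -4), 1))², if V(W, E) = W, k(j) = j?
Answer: 1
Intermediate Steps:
V(k(1*(-1) + 2), S(m(1, -4), 1))² = (1*(-1) + 2)² = (-1 + 2)² = 1² = 1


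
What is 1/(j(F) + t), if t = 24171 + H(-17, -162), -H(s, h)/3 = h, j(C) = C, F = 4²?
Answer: 1/24673 ≈ 4.0530e-5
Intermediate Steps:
F = 16
H(s, h) = -3*h
t = 24657 (t = 24171 - 3*(-162) = 24171 + 486 = 24657)
1/(j(F) + t) = 1/(16 + 24657) = 1/24673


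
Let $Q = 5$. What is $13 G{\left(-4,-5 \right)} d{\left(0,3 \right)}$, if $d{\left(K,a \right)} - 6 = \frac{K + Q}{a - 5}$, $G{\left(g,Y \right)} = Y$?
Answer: $- \frac{455}{2} \approx -227.5$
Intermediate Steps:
$d{\left(K,a \right)} = 6 + \frac{5 + K}{-5 + a}$ ($d{\left(K,a \right)} = 6 + \frac{K + 5}{a - 5} = 6 + \frac{5 + K}{-5 + a}$)
$13 G{\left(-4,-5 \right)} d{\left(0,3 \right)} = 13 \left(-5\right) \frac{-25 + 0 + 6 \cdot 3}{-5 + 3} = - 65 \frac{-25 + 0 + 18}{-2} = - 65 \left(\left(- \frac{1}{2}\right) \left(-7\right)\right) = \left(-65\right) \frac{7}{2} = - \frac{455}{2}$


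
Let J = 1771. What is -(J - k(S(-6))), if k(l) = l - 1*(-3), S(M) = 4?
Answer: -1764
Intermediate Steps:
k(l) = 3 + l (k(l) = l + 3 = 3 + l)
-(J - k(S(-6))) = -(1771 - (3 + 4)) = -(1771 - 1*7) = -(1771 - 7) = -1*1764 = -1764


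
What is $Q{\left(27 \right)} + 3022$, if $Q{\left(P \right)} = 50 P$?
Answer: $4372$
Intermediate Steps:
$Q{\left(27 \right)} + 3022 = 50 \cdot 27 + 3022 = 1350 + 3022 = 4372$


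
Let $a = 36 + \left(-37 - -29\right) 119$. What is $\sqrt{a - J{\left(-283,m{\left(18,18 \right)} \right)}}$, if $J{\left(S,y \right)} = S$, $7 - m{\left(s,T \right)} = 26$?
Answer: $i \sqrt{633} \approx 25.159 i$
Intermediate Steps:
$m{\left(s,T \right)} = -19$ ($m{\left(s,T \right)} = 7 - 26 = -19$)
$a = -916$ ($a = 36 + \left(-37 + 29\right) 119 = 36 - 952 = -916$)
$\sqrt{a - J{\left(-283,m{\left(18,18 \right)} \right)}} = \sqrt{-916 - -283} = \sqrt{-916 + 283} = \sqrt{-633} = i \sqrt{633}$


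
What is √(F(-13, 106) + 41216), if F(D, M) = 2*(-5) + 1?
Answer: √41207 ≈ 203.00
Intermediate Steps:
F(D, M) = -9 (F(D, M) = -10 + 1 = -9)
√(F(-13, 106) + 41216) = √(-9 + 41216) = √41207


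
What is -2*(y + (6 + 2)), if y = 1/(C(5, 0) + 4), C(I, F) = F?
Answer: -33/2 ≈ -16.500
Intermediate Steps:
y = 1/4 (y = 1/(0 + 4) = 1/4 ≈ 0.25000)
-2*(y + (6 + 2)) = -2*(1/4 + (6 + 2)) = -2*(1/4 + 8) = -2*33/4 = -33/2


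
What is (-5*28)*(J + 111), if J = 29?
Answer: -19600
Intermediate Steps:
(-5*28)*(J + 111) = (-5*28)*(29 + 111) = -140*140 = -19600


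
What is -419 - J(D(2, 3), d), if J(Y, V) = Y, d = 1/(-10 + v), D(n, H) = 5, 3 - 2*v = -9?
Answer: -424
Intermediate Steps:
v = 6 (v = 3/2 - ½*(-9) = 3/2 + 9/2 = 6)
d = -¼ (d = 1/(-10 + 6) = 1/(-4) = -¼ ≈ -0.25000)
-419 - J(D(2, 3), d) = -419 - 1*5 = -419 - 5 = -424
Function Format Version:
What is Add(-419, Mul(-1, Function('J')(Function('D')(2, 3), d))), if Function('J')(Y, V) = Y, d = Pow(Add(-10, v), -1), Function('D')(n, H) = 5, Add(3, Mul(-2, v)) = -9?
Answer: -424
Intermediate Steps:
v = 6 (v = Add(Rational(3, 2), Mul(Rational(-1, 2), -9)) = Add(Rational(3, 2), Rational(9, 2)) = 6)
d = Rational(-1, 4) (d = Pow(Add(-10, 6), -1) = Pow(-4, -1) = Rational(-1, 4) ≈ -0.25000)
Add(-419, Mul(-1, Function('J')(Function('D')(2, 3), d))) = Add(-419, Mul(-1, 5)) = Add(-419, -5) = -424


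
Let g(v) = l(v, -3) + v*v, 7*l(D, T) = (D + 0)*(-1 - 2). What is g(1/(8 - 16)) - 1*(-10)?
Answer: 4511/448 ≈ 10.069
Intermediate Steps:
l(D, T) = -3*D/7 (l(D, T) = ((D + 0)*(-1 - 2))/7 = (D*(-3))/7 = (-3*D)/7 = -3*D/7)
g(v) = v² - 3*v/7 (g(v) = -3*v/7 + v*v = -3*v/7 + v² = v² - 3*v/7)
g(1/(8 - 16)) - 1*(-10) = (-3 + 7/(8 - 16))/(7*(8 - 16)) - 1*(-10) = (⅐)*(-3 + 7/(-8))/(-8) + 10 = (⅐)*(-⅛)*(-3 + 7*(-⅛)) + 10 = (⅐)*(-⅛)*(-3 - 7/8) + 10 = (⅐)*(-⅛)*(-31/8) + 10 = 31/448 + 10 = 4511/448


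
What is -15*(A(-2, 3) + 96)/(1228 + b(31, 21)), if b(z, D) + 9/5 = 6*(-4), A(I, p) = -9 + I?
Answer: -6375/6011 ≈ -1.0606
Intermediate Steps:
b(z, D) = -129/5 (b(z, D) = -9/5 + 6*(-4) = -9/5 - 24 = -129/5)
-15*(A(-2, 3) + 96)/(1228 + b(31, 21)) = -15*((-9 - 2) + 96)/(1228 - 129/5) = -15*(-11 + 96)/6011/5 = -1275*5/6011 = -15*425/6011 = -6375/6011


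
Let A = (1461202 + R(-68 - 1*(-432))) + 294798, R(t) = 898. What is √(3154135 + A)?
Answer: √4911033 ≈ 2216.1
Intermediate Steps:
A = 1756898 (A = (1461202 + 898) + 294798 = 1462100 + 294798 = 1756898)
√(3154135 + A) = √(3154135 + 1756898) = √4911033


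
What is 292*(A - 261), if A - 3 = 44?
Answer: -62488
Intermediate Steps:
A = 47 (A = 3 + 44 = 47)
292*(A - 261) = 292*(47 - 261) = 292*(-214) = -62488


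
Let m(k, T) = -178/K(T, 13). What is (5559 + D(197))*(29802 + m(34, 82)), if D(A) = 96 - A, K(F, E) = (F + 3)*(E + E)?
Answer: 179738058418/1105 ≈ 1.6266e+8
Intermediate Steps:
K(F, E) = 2*E*(3 + F) (K(F, E) = (3 + F)*(2*E) = 2*E*(3 + F))
m(k, T) = -178/(78 + 26*T) (m(k, T) = -178*1/(26*(3 + T)) = -178/(78 + 26*T))
(5559 + D(197))*(29802 + m(34, 82)) = (5559 + (96 - 1*197))*(29802 - 89/(39 + 13*82)) = (5559 + (96 - 197))*(29802 - 89/(39 + 1066)) = (5559 - 101)*(29802 - 89/1105) = 5458*(29802 - 89*1/1105) = 5458*(29802 - 89/1105) = 5458*(32931121/1105) = 179738058418/1105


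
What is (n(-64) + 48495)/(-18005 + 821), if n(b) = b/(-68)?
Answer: -824431/292128 ≈ -2.8222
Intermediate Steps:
n(b) = -b/68 (n(b) = b*(-1/68) = -b/68)
(n(-64) + 48495)/(-18005 + 821) = (-1/68*(-64) + 48495)/(-18005 + 821) = (16/17 + 48495)/(-17184) = (824431/17)*(-1/17184) = -824431/292128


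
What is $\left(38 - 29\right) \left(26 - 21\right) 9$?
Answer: $405$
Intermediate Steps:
$\left(38 - 29\right) \left(26 - 21\right) 9 = 9 \cdot 5 \cdot 9 = 45 \cdot 9 = 405$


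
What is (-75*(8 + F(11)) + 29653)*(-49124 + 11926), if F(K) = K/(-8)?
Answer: -4338198151/4 ≈ -1.0845e+9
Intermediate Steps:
F(K) = -K/8 (F(K) = K*(-⅛) = -K/8)
(-75*(8 + F(11)) + 29653)*(-49124 + 11926) = (-75*(8 - ⅛*11) + 29653)*(-49124 + 11926) = (-75*(8 - 11/8) + 29653)*(-37198) = (-75*53/8 + 29653)*(-37198) = (-3975/8 + 29653)*(-37198) = (233249/8)*(-37198) = -4338198151/4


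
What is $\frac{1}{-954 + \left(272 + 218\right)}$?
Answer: $- \frac{1}{464} \approx -0.0021552$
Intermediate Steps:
$\frac{1}{-954 + \left(272 + 218\right)} = \frac{1}{-954 + 490} = \frac{1}{-464} = - \frac{1}{464}$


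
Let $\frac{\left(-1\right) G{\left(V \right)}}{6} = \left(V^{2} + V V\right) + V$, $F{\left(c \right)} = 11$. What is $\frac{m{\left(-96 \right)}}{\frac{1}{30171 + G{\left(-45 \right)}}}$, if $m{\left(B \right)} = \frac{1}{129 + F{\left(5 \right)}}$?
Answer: $\frac{6141}{140} \approx 43.864$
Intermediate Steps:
$G{\left(V \right)} = - 12 V^{2} - 6 V$ ($G{\left(V \right)} = - 6 \left(\left(V^{2} + V V\right) + V\right) = - 6 \left(\left(V^{2} + V^{2}\right) + V\right) = - 6 \left(2 V^{2} + V\right) = - 6 \left(V + 2 V^{2}\right) = - 12 V^{2} - 6 V$)
$m{\left(B \right)} = \frac{1}{140}$ ($m{\left(B \right)} = \frac{1}{129 + 11} = \frac{1}{140}$)
$\frac{m{\left(-96 \right)}}{\frac{1}{30171 + G{\left(-45 \right)}}} = \frac{1}{140 \frac{1}{30171 - - 270 \left(1 + 2 \left(-45\right)\right)}} = \frac{1}{140 \frac{1}{30171 - - 270 \left(1 - 90\right)}} = \frac{1}{140 \frac{1}{30171 - \left(-270\right) \left(-89\right)}} = \frac{1}{140 \frac{1}{30171 - 24030}} = \frac{1}{140 \cdot \frac{1}{6141}} = \frac{\frac{1}{\frac{1}{6141}}}{140} = \frac{1}{140} \cdot 6141 = \frac{6141}{140}$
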